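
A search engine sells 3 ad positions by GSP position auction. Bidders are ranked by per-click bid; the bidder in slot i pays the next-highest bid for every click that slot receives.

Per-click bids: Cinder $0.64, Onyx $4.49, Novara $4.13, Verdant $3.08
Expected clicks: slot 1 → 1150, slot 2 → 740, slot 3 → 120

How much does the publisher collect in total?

Total revenue: $7105.50

Per-click bids in order: $4.49 (Onyx) > $4.13 (Novara) > $3.08 (Verdant) > $0.64 (Cinder)
Slot 1: Onyx pays $4.13 × 1150 = $4749.50
Slot 2: Novara pays $3.08 × 740 = $2279.20
Slot 3: Verdant pays $0.64 × 120 = $76.80
Total = $7105.50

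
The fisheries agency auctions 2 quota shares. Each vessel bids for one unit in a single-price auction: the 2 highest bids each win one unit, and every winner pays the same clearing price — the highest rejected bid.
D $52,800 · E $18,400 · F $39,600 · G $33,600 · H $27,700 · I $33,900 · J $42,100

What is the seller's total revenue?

Bids ranked high→low: 52,800 (D), 42,100 (J), 39,600 (F), 33,900 (I), …
The 2 highest are D, J.
Clearing price = highest rejected bid = $39,600.
Total revenue = 2 × $39,600 = $79,200.

Total revenue: $79,200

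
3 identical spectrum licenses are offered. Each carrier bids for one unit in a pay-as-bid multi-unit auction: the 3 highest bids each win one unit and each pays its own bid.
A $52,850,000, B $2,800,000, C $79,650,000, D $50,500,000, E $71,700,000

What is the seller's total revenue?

Ordering the bids: 79,650,000 (C), 71,700,000 (E), 52,850,000 (A), 50,500,000 (D), 2,800,000 (B)
Top 3: C, E, A.
Total revenue = 79,650,000 + 71,700,000 + 52,850,000 = $204,200,000.

Total revenue: $204,200,000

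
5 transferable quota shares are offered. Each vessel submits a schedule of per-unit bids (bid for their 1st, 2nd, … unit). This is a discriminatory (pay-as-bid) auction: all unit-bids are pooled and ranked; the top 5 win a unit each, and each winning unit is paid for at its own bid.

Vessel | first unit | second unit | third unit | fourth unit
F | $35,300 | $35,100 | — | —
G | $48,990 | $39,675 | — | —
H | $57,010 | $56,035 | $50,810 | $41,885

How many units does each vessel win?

G 1, H 4

Merging the schedules and taking the best 5: 57,010 (H-1), 56,035 (H-2), 50,810 (H-3), 48,990 (G-1), 41,885 (H-4)
Next rejected bid: $39,675 (not a price — pay-as-bid).
Allocation: G 1, H 4.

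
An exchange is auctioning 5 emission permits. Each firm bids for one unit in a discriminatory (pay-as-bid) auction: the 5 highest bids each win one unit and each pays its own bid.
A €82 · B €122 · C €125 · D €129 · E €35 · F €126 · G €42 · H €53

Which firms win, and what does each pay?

Ordering the bids: 129 (D), 126 (F), 125 (C), 122 (B), 82 (A), 53 (H), 42 (G), …
The 5 highest are D, F, C, B, A.
Each winner pays its own bid: D €129, F €126, C €125, B €122, A €82.

D €129, F €126, C €125, B €122, A €82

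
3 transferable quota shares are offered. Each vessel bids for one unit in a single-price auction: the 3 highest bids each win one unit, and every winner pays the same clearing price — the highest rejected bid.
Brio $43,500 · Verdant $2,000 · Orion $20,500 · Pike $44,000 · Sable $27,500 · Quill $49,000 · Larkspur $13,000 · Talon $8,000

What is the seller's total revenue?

Bids ranked high→low: 49,000 (Quill), 44,000 (Pike), 43,500 (Brio), 27,500 (Sable), 20,500 (Orion), …
Winners (3 units): Quill, Pike, Brio.
Highest unsuccessful bid: $27,500 → clearing price.
Total revenue = 3 × $27,500 = $82,500.

Total revenue: $82,500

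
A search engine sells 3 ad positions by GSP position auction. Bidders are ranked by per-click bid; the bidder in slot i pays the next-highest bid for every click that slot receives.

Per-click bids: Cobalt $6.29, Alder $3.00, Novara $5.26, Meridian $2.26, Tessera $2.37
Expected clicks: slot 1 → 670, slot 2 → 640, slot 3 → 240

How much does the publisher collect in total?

Total revenue: $6013.00

Per-click bids in order: $6.29 (Cobalt) > $5.26 (Novara) > $3.00 (Alder) > $2.37 (Tessera) > …
Slot 1: Cobalt pays $5.26 × 670 = $3524.20
Slot 2: Novara pays $3.00 × 640 = $1920.00
Slot 3: Alder pays $2.37 × 240 = $568.80
Total = $6013.00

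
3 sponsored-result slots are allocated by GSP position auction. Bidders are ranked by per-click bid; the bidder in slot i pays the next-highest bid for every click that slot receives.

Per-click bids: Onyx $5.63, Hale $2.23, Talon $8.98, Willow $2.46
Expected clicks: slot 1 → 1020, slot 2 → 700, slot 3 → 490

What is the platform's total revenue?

Total revenue: $8557.30

Sorting advertisers: $8.98 (Talon) > $5.63 (Onyx) > $2.46 (Willow) > $2.23 (Hale)
Slot 1: Talon pays $5.63 × 1020 = $5742.60
Slot 2: Onyx pays $2.46 × 700 = $1722.00
Slot 3: Willow pays $2.23 × 490 = $1092.70
Total = $8557.30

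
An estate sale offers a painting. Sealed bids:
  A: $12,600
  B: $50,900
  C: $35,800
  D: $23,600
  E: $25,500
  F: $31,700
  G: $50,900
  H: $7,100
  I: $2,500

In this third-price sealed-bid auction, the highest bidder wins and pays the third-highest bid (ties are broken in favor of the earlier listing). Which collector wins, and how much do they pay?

Sorting bids: 50,900 (B) > 50,900 (G) > 35,800 (C) > 31,700 (F) > 25,500 (E) > 23,600 (D) > …
Tie at $50,900 → B wins by tie-break.
B is highest; pays the third-highest bid, $35,800.

B pays $35,800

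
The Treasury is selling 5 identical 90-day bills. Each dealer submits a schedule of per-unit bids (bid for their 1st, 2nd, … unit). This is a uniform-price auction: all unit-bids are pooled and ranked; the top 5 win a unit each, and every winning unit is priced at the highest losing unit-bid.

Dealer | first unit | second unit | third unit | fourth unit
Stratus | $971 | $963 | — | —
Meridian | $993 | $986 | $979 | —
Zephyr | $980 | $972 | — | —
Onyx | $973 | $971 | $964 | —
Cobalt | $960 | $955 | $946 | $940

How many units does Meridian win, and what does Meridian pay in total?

Meridian: 3 units, pays $2,916

Pooled unit-bids ranked (top 5): 993 (Meridian-1), 986 (Meridian-2), 980 (Zephyr-1), 979 (Meridian-3), 973 (Onyx-1)
The (k+1)-th unit-bid is $972.
Meridian wins 3 unit(s) at $972 each.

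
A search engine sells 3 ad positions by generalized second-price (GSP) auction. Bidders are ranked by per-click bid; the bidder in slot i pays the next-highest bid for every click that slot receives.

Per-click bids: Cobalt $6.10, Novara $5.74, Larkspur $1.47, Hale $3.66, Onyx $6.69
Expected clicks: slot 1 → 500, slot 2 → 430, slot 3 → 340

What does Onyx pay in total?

Onyx pays $3050.00

Ranked by bid: $6.69 (Onyx) > $6.10 (Cobalt) > $5.74 (Novara) > $3.66 (Hale) > …
Onyx holds slot 1 → pays next bid $6.10 × 500 clicks = $3050.00.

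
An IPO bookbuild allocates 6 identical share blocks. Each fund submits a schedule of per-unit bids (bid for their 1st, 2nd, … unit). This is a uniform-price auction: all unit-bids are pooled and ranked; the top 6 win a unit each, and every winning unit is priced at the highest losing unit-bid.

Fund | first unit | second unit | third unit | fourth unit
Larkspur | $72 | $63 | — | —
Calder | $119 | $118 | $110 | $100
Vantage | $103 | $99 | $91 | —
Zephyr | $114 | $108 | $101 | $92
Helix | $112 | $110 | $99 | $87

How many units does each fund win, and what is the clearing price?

Calder 3, Helix 2, Zephyr 1; clearing price $108

All unit-bids, highest first — top 6: 119 (Calder-1), 118 (Calder-2), 114 (Zephyr-1), 112 (Helix-1), 110 (Calder-3), 110 (Helix-2)
Highest rejected unit-bid = $108.
Allocation: Calder 3, Helix 2, Zephyr 1.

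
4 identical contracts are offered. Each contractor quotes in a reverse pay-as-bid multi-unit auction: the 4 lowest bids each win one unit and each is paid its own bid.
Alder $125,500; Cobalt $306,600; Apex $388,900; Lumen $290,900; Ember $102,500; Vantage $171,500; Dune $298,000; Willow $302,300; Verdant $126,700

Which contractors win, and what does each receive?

Bids ranked low→high: 102,500 (Ember), 125,500 (Alder), 126,700 (Verdant), 171,500 (Vantage), 290,900 (Lumen), 298,000 (Dune), …
Winners (4 units): Ember, Alder, Verdant, Vantage.
Each winner is paid its own bid: Ember $102,500, Alder $125,500, Verdant $126,700, Vantage $171,500.

Ember $102,500, Alder $125,500, Verdant $126,700, Vantage $171,500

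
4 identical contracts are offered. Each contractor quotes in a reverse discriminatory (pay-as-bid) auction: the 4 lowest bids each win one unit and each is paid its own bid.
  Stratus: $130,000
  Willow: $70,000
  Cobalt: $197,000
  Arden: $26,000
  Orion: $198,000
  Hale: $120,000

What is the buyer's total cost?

Total cost: $346,000

Sorting: 26,000 (Arden), 70,000 (Willow), 120,000 (Hale), 130,000 (Stratus), 197,000 (Cobalt), 198,000 (Orion)
Lowest 4: Arden, Willow, Hale, Stratus.
Total cost = 26,000 + 70,000 + 120,000 + 130,000 = $346,000.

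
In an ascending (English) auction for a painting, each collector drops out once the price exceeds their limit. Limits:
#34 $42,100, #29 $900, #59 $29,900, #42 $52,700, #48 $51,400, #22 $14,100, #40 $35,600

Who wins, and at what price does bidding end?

#42 wins at $51,400

Limits ranked: 52,700 (#42) > 51,400 (#48) > 42,100 (#34) > 35,600 (#40) > 29,900 (#59) > 14,100 (#22) > …
Bidding ends when #48 exits at $51,400; #42 takes it.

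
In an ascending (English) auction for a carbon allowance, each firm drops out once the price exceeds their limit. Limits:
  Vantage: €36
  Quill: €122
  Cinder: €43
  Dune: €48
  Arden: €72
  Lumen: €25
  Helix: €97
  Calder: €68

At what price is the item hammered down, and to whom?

Sorting limits: 122 (Quill) > 97 (Helix) > 72 (Arden) > 68 (Calder) > 48 (Dune) > 43 (Cinder) > …
Once the price passes €97, only Quill is left; the hammer falls at Helix's limit of €97.

Quill wins at €97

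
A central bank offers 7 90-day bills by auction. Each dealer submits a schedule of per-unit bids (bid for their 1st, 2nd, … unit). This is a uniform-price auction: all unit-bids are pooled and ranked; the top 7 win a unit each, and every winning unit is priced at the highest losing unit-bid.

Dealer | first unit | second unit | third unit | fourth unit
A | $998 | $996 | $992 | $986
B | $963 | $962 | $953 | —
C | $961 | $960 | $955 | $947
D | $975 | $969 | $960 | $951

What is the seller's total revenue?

Total revenue: $6,734

All unit-bids, highest first — top 7: 998 (A-1), 996 (A-2), 992 (A-3), 986 (A-4), 975 (D-1), 969 (D-2), 963 (B-1)
The (k+1)-th unit-bid is $962.
Allocation: A 4, B 1, D 2. Every unit priced at $962.
Revenue = 7 × 962 = $6,734.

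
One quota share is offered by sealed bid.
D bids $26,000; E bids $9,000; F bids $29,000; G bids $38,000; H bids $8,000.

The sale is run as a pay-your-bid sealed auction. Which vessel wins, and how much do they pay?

Pay-your-bid sealed auction: the highest bidder wins and pays their own bid.
Bids in order: 38,000 (G) > 29,000 (F) > 26,000 (D) > 9,000 (E) > 8,000 (H)
G has the highest bid and pays exactly that: $38,000.

G pays $38,000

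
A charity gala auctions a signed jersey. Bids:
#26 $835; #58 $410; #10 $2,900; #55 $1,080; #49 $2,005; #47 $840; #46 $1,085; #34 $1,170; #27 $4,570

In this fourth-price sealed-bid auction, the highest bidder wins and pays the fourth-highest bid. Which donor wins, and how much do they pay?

#27 pays $1,170

Rule: the highest bidder wins and pays the fourth-highest bid.
Sorting bids: 4,570 (#27) > 2,900 (#10) > 2,005 (#49) > 1,170 (#34) > 1,085 (#46) > 1,080 (#55) > …
#27 is highest; pays the fourth-highest bid, $1,170.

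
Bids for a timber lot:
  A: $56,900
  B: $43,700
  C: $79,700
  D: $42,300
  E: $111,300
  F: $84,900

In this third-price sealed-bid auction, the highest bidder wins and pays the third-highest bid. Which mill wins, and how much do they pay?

E pays $79,700

Bids ranked: 111,300 (E) > 84,900 (F) > 79,700 (C) > 56,900 (A) > 43,700 (B) > 42,300 (D)
E wins; payment is bid #3 in the ranking = $79,700.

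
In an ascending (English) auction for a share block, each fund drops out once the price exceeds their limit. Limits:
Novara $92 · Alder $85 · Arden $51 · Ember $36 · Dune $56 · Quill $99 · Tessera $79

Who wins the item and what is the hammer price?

Quill wins at $92

Limits in order: 99 (Quill) > 92 (Novara) > 85 (Alder) > 79 (Tessera) > 56 (Dune) > 51 (Arden) > …
Once the price passes $92, only Quill is left; the hammer falls at Novara's limit of $92.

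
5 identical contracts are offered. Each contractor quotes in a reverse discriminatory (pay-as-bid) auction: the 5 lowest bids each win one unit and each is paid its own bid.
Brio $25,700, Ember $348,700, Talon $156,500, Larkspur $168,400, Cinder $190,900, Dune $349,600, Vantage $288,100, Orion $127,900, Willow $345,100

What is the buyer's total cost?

Total cost: $669,400

Sorting: 25,700 (Brio), 127,900 (Orion), 156,500 (Talon), 168,400 (Larkspur), 190,900 (Cinder), 288,100 (Vantage), 345,100 (Willow), …
Winners (5 units): Brio, Orion, Talon, Larkspur, Cinder.
Total cost = 25,700 + 127,900 + 156,500 + 168,400 + 190,900 = $669,400.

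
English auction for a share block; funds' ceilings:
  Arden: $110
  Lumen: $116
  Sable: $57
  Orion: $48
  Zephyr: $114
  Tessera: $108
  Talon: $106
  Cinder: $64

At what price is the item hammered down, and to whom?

Lumen wins at $114

Rule: the price rises until one bidder remains; the winner pays the price at which the last rival dropped out.
Sorting limits: 116 (Lumen) > 114 (Zephyr) > 110 (Arden) > 108 (Tessera) > 106 (Talon) > 64 (Cinder) > …
Zephyr is the last rival to drop out, at $114; Lumen remains and wins at that price.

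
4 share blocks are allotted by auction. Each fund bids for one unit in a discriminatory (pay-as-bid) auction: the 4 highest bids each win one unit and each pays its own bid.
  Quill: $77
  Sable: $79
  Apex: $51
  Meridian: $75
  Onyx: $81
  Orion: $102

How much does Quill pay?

Quill pays $77

Ordering the bids: 102 (Orion), 81 (Onyx), 79 (Sable), 77 (Quill), 75 (Meridian), 51 (Apex)
The 4 highest are Orion, Onyx, Sable, Quill.
Quill wins → own bid $77.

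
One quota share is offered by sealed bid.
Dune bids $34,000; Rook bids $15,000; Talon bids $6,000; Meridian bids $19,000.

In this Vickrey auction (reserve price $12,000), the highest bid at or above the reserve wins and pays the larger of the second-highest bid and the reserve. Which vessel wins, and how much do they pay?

Dune pays $19,000

Bids in order: 34,000 (Dune) > 19,000 (Meridian) > 15,000 (Rook) > 6,000 (Talon)
Highest eligible bid: Dune at $34,000.
max(second-highest $19,000, reserve $12,000) = $19,000; the reserve does not bind.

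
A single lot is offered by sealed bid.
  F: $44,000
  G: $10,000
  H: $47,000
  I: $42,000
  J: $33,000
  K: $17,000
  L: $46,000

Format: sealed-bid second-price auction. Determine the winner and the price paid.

Sorting bids: 47,000 (H) > 46,000 (L) > 44,000 (F) > 42,000 (I) > 33,000 (J) > 17,000 (K) > …
H is highest; pays the second-highest bid, $46,000.

H pays $46,000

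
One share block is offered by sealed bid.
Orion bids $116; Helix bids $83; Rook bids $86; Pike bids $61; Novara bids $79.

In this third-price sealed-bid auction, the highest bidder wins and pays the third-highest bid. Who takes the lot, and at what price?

Orion pays $83

Bids in order: 116 (Orion) > 86 (Rook) > 83 (Helix) > 79 (Novara) > 61 (Pike)
Orion wins; payment is bid #3 in the ranking = $83.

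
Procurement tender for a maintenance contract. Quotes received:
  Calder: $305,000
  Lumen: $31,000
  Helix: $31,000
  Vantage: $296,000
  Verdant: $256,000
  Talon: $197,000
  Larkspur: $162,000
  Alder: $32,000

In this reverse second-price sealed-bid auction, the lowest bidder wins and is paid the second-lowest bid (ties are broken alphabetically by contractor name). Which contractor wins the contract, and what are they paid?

Helix is paid $31,000

Reverse second-price sealed-bid auction: the lowest bidder wins and is paid the second-lowest bid.
Bids ranked: 31,000 (Helix) < 31,000 (Lumen) < 32,000 (Alder) < 162,000 (Larkspur) < 197,000 (Talon) < 256,000 (Verdant) < …
Tie at $31,000 → Helix wins by tie-break.
Second-price: Helix is paid Lumen's bid of $31,000.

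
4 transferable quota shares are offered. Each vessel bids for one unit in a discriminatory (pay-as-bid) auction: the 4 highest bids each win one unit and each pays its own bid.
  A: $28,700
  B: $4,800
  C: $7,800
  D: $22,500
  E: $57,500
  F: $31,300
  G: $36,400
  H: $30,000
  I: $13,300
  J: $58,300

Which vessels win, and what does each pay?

Sorting: 58,300 (J), 57,500 (E), 36,400 (G), 31,300 (F), 30,000 (H), 28,700 (A), …
The 4 highest are J, E, G, F.
Each winner pays its own bid: J $58,300, E $57,500, G $36,400, F $31,300.

J $58,300, E $57,500, G $36,400, F $31,300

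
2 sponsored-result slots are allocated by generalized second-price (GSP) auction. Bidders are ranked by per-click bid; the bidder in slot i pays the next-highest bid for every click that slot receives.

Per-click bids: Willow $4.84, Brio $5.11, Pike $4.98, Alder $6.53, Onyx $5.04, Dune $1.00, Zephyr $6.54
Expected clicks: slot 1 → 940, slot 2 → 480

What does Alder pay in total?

Alder pays $2452.80

Ranked by bid: $6.54 (Zephyr) > $6.53 (Alder) > $5.11 (Brio) > …
Alder holds slot 2 → pays next bid $5.11 × 480 clicks = $2452.80.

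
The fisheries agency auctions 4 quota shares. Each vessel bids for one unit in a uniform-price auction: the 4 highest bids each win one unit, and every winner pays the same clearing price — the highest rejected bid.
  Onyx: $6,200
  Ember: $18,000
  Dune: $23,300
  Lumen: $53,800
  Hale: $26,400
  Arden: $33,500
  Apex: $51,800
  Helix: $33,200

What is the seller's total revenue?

Bids ranked high→low: 53,800 (Lumen), 51,800 (Apex), 33,500 (Arden), 33,200 (Helix), 26,400 (Hale), 23,300 (Dune), …
Top 4: Lumen, Apex, Arden, Helix.
Clearing price = highest rejected bid = $26,400.
Total revenue = 4 × $26,400 = $105,600.

Total revenue: $105,600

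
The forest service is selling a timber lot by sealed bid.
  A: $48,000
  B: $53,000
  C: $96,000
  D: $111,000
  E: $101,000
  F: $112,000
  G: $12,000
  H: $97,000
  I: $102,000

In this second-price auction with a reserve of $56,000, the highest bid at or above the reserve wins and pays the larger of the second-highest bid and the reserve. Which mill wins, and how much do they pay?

F pays $111,000

Rule: the highest bid at or above the reserve wins and pays the larger of the second-highest bid and the reserve.
Bids in order: 112,000 (F) > 111,000 (D) > 102,000 (I) > 101,000 (E) > 97,000 (H) > 96,000 (C) > …
Highest eligible bid: F at $112,000.
Second-highest bid $111,000 exceeds the reserve $56,000 → payment $111,000.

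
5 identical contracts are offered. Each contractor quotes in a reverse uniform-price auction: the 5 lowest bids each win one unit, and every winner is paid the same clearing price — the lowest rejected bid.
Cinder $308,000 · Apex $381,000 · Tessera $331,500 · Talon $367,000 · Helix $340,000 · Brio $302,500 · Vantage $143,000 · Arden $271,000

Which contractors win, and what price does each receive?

Ordering the bids: 143,000 (Vantage), 271,000 (Arden), 302,500 (Brio), 308,000 (Cinder), 331,500 (Tessera), 340,000 (Helix), 367,000 (Talon), …
The 5 lowest are Vantage, Arden, Brio, Cinder, Tessera.
Lowest unsuccessful bid: $340,000 → clearing price.

Vantage, Arden, Brio, Cinder, Tessera; each is paid $340,000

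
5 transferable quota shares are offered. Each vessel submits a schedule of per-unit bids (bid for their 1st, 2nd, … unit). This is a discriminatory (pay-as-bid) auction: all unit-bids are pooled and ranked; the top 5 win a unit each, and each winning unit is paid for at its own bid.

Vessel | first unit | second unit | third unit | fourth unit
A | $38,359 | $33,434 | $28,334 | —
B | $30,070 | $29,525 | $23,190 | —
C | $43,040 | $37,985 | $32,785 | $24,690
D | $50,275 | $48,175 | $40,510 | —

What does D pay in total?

D pays $138,960

Merging the schedules and taking the best 5: 50,275 (D-1), 48,175 (D-2), 43,040 (C-1), 40,510 (D-3), 38,359 (A-1)
Next rejected bid: $37,985 (not a price — pay-as-bid).
D's winning unit-bids: 50,275 + 48,175 + 40,510 = $138,960.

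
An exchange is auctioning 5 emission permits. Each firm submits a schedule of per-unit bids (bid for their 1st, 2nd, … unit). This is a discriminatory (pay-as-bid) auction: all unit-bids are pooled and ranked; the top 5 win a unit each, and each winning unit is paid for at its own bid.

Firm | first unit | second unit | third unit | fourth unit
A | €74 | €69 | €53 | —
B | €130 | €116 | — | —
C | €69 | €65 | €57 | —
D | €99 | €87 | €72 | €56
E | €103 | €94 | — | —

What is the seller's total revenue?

Merging the schedules and taking the best 5: 130 (B-1), 116 (B-2), 103 (E-1), 99 (D-1), 94 (E-2)
Next rejected bid: €87 (not a price — pay-as-bid).
Each winning unit pays its own bid.
Revenue = 130 + 116 + 103 + 99 + 94 = €542.

Total revenue: €542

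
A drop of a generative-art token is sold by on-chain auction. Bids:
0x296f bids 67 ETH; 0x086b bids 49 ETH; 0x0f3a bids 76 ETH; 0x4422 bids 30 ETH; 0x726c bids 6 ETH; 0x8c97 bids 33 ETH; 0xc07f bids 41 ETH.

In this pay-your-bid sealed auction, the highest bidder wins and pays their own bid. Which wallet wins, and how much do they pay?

Rule: the highest bidder wins and pays their own bid.
Sorting bids: 76 (0x0f3a) > 67 (0x296f) > 49 (0x086b) > 41 (0xc07f) > 33 (0x8c97) > 30 (0x4422) > …
First-price: 0x0f3a pays what they bid, 76 ETH.

0x0f3a pays 76 ETH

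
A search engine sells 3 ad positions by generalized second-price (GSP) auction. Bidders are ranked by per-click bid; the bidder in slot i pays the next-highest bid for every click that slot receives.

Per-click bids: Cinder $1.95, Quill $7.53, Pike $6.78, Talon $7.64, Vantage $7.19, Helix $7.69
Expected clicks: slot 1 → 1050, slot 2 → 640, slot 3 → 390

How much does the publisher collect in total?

Sorting advertisers: $7.69 (Helix) > $7.64 (Talon) > $7.53 (Quill) > $7.19 (Vantage) > …
Slot 1: Helix pays $7.64 × 1050 = $8022.00
Slot 2: Talon pays $7.53 × 640 = $4819.20
Slot 3: Quill pays $7.19 × 390 = $2804.10
Total = $15645.30

Total revenue: $15645.30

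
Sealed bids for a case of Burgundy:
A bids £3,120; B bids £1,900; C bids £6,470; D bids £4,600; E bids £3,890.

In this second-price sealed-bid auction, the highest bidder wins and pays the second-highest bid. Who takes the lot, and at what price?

C pays £4,600

Bids in order: 6,470 (C) > 4,600 (D) > 3,890 (E) > 3,120 (A) > 1,900 (B)
C is highest; pays the second-highest bid, £4,600.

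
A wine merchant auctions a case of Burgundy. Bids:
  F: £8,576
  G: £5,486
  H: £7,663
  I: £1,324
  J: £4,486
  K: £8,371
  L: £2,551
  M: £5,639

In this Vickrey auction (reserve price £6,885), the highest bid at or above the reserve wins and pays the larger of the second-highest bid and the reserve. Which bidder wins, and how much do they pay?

F pays £8,371

Bids ranked: 8,576 (F) > 8,371 (K) > 7,663 (H) > 5,639 (M) > 5,486 (G) > 4,486 (J) > …
F has the top bid at or above the reserve (£8,576).
Second-highest bid £8,371 exceeds the reserve £6,885 → payment £8,371.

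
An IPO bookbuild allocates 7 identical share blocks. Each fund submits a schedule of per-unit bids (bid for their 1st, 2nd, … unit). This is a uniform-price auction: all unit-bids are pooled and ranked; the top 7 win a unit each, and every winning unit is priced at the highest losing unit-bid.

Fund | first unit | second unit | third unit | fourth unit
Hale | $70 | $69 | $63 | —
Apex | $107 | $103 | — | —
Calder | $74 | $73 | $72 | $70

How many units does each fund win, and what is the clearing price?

Pooled unit-bids ranked (top 7): 107 (Apex-1), 103 (Apex-2), 74 (Calder-1), 73 (Calder-2), 72 (Calder-3), 70 (Hale-1), 70 (Calder-4)
The (k+1)-th unit-bid is $69.
Allocation: Apex 2, Calder 4, Hale 1.

Apex 2, Calder 4, Hale 1; clearing price $69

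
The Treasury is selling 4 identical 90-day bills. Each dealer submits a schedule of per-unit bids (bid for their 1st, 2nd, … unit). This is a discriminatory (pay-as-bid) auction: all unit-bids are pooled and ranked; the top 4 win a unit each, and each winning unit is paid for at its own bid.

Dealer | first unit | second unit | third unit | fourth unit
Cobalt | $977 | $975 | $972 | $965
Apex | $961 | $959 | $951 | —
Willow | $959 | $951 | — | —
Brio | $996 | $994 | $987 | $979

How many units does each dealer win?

All unit-bids, highest first — top 4: 996 (Brio-1), 994 (Brio-2), 987 (Brio-3), 979 (Brio-4)
Next rejected bid: $977 (not a price — pay-as-bid).
Allocation: Brio 4.

Brio 4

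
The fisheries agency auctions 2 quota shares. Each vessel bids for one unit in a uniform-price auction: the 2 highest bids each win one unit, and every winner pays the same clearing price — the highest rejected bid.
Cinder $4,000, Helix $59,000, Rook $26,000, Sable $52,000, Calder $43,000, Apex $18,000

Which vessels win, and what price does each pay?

Helix, Sable; each pays $43,000

Bids ranked high→low: 59,000 (Helix), 52,000 (Sable), 43,000 (Calder), 26,000 (Rook), …
Top 2: Helix, Sable.
First losing bid is Calder's $43,000, which sets the uniform price.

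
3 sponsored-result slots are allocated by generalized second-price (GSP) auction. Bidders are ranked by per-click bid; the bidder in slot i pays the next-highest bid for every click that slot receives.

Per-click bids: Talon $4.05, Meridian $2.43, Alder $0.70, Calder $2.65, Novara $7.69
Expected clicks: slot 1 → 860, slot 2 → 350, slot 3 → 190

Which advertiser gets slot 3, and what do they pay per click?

Calder; $2.43 per click

Ranked by bid: $7.69 (Novara) > $4.05 (Talon) > $2.65 (Calder) > $2.43 (Meridian) > …
Slot 3 goes to the third-ranked bidder, Calder, who pays the next bid down: $2.43/click.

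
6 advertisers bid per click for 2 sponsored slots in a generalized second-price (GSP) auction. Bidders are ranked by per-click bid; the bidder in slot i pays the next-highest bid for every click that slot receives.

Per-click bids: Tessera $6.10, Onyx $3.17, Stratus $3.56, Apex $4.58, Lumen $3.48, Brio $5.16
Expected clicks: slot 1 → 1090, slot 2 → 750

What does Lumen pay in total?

Lumen pays $0.00

Ranked by bid: $6.10 (Tessera) > $5.16 (Brio) > $4.58 (Apex) > …
Lumen ranks below slot 2 → no slot, pays nothing.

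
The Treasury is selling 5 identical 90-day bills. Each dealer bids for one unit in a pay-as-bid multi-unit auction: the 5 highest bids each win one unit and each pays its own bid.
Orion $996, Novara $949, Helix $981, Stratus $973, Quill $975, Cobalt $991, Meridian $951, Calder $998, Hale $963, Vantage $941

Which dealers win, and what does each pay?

Calder $998, Orion $996, Cobalt $991, Helix $981, Quill $975

Sorting: 998 (Calder), 996 (Orion), 991 (Cobalt), 981 (Helix), 975 (Quill), 973 (Stratus), 963 (Hale), …
Top 5: Calder, Orion, Cobalt, Helix, Quill.
Each winner pays its own bid: Calder $998, Orion $996, Cobalt $991, Helix $981, Quill $975.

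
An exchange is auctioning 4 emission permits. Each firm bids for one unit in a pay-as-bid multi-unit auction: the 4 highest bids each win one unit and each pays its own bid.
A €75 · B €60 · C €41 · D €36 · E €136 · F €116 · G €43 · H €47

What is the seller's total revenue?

Bids ranked high→low: 136 (E), 116 (F), 75 (A), 60 (B), 47 (H), 43 (G), …
Winners (4 units): E, F, A, B.
Total revenue = 136 + 116 + 75 + 60 = €387.

Total revenue: €387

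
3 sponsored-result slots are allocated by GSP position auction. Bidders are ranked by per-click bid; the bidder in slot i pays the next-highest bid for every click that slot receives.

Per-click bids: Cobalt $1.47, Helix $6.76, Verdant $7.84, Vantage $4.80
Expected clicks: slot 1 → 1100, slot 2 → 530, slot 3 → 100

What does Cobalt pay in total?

Per-click bids in order: $7.84 (Verdant) > $6.76 (Helix) > $4.80 (Vantage) > $1.47 (Cobalt)
Cobalt ranks below slot 3 → no slot, pays nothing.

Cobalt pays $0.00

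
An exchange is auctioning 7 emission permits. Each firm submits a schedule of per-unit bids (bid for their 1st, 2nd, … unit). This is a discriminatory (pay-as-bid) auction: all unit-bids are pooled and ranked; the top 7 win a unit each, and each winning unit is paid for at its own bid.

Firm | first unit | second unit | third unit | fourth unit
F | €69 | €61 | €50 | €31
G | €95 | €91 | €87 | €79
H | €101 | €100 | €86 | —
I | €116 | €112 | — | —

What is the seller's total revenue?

Total revenue: €702

Pooled unit-bids ranked (top 7): 116 (I-1), 112 (I-2), 101 (H-1), 100 (H-2), 95 (G-1), 91 (G-2), 87 (G-3)
Next rejected bid: €86 (not a price — pay-as-bid).
Each winning unit pays its own bid.
Revenue = 116 + 112 + 101 + 100 + 95 + 91 + 87 = €702.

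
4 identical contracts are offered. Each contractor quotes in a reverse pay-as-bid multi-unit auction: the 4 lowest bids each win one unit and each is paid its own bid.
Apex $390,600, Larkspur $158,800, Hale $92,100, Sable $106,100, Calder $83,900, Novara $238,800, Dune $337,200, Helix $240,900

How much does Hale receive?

Sorting: 83,900 (Calder), 92,100 (Hale), 106,100 (Sable), 158,800 (Larkspur), 238,800 (Novara), 240,900 (Helix), …
Winners (4 units): Calder, Hale, Sable, Larkspur.
Hale wins → own bid $92,100.

Hale is paid $92,100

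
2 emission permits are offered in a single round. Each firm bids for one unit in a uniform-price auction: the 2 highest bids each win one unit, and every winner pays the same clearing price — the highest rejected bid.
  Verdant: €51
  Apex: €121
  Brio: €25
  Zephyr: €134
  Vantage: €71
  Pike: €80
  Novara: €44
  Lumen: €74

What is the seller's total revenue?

Total revenue: €160

Bids ranked high→low: 134 (Zephyr), 121 (Apex), 80 (Pike), 74 (Lumen), …
The 2 highest are Zephyr, Apex.
Clearing price = highest rejected bid = €80.
Total revenue = 2 × €80 = €160.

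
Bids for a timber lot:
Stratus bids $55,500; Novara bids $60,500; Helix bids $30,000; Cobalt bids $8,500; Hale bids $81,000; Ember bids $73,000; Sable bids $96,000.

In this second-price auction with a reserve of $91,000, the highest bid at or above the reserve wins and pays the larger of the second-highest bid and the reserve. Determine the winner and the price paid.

Second-price auction with a reserve of $91,000: the highest bid at or above the reserve wins and pays the larger of the second-highest bid and the reserve.
Sorting bids: 96,000 (Sable) > 81,000 (Hale) > 73,000 (Ember) > 60,500 (Novara) > 55,500 (Stratus) > 30,000 (Helix) > …
Highest eligible bid: Sable at $96,000.
max(second-highest $81,000, reserve $91,000) = $91,000.

Sable pays $91,000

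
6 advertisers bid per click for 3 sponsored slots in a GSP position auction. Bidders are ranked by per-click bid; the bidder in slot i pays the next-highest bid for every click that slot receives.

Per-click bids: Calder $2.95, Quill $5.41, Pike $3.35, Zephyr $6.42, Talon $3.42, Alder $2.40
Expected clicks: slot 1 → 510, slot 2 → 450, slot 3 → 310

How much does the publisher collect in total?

Sorting advertisers: $6.42 (Zephyr) > $5.41 (Quill) > $3.42 (Talon) > $3.35 (Pike) > …
Slot 1: Zephyr pays $5.41 × 510 = $2759.10
Slot 2: Quill pays $3.42 × 450 = $1539.00
Slot 3: Talon pays $3.35 × 310 = $1038.50
Total = $5336.60

Total revenue: $5336.60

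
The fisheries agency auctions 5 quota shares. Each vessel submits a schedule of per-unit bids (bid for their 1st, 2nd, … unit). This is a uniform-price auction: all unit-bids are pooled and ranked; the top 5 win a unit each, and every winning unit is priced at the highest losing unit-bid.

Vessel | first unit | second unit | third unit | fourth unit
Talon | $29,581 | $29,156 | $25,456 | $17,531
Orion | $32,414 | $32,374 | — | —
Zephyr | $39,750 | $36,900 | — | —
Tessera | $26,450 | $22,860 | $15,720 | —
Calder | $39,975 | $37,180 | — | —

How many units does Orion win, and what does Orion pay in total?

All unit-bids, highest first — top 5: 39,975 (Calder-1), 39,750 (Zephyr-1), 37,180 (Calder-2), 36,900 (Zephyr-2), 32,414 (Orion-1)
The (k+1)-th unit-bid is $32,374.
Orion wins 1 unit(s) at $32,374 each.

Orion: 1 unit, pays $32,374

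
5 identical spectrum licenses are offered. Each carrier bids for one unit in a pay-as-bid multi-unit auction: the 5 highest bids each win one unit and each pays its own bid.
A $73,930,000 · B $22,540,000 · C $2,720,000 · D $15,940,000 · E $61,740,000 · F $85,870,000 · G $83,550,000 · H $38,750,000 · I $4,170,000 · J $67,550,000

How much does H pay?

Ordering the bids: 85,870,000 (F), 83,550,000 (G), 73,930,000 (A), 67,550,000 (J), 61,740,000 (E), 38,750,000 (H), 22,540,000 (B), …
The 5 highest are F, G, A, J, E.
H does not win → $0.

H pays $0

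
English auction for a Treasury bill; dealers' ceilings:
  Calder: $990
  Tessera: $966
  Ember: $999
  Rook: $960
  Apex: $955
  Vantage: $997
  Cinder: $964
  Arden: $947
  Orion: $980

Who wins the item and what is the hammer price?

Ascending (English) auction: the price rises until one bidder remains; the winner pays the price at which the last rival dropped out.
Sorting limits: 999 (Ember) > 997 (Vantage) > 990 (Calder) > 980 (Orion) > 966 (Tessera) > 964 (Cinder) > …
Bidding ends when Vantage exits at $997; Ember takes it.

Ember wins at $997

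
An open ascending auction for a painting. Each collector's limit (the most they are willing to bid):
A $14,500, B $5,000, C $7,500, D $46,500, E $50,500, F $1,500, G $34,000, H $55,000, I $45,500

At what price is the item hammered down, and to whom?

H wins at $50,500

Sorting limits: 55,000 (H) > 50,500 (E) > 46,500 (D) > 45,500 (I) > 34,000 (G) > 14,500 (A) > …
Bidding ends when E exits at $50,500; H takes it.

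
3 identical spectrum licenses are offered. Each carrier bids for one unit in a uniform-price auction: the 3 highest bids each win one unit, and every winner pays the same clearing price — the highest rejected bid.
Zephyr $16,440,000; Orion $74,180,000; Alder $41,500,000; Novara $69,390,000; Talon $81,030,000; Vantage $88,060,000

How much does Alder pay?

Sorting: 88,060,000 (Vantage), 81,030,000 (Talon), 74,180,000 (Orion), 69,390,000 (Novara), 41,500,000 (Alder), …
The 3 highest are Vantage, Talon, Orion.
Clearing price = highest rejected bid = $69,390,000.
Alder does not win → pays $0.

Alder pays $0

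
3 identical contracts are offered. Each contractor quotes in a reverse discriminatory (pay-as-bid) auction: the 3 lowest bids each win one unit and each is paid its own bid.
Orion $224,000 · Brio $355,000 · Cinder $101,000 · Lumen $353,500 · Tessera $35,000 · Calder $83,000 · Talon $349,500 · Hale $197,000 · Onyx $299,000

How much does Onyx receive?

Onyx is paid $0

Bids ranked low→high: 35,000 (Tessera), 83,000 (Calder), 101,000 (Cinder), 197,000 (Hale), 224,000 (Orion), …
Lowest 3: Tessera, Calder, Cinder.
Onyx does not win → $0.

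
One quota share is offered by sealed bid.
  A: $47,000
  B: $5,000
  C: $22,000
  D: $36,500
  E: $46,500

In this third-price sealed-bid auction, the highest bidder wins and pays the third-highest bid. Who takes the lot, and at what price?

A pays $36,500

Third-price sealed-bid auction: the highest bidder wins and pays the third-highest bid.
Bids in order: 47,000 (A) > 46,500 (E) > 36,500 (D) > 22,000 (C) > 5,000 (B)
A wins; payment is bid #3 in the ranking = $36,500.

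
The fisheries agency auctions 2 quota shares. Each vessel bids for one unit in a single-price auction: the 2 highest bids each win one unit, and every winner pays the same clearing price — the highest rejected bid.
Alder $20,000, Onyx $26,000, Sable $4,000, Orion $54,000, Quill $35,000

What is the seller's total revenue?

Total revenue: $52,000

Sorting: 54,000 (Orion), 35,000 (Quill), 26,000 (Onyx), 20,000 (Alder), …
The 2 highest are Orion, Quill.
First losing bid is Onyx's $26,000, which sets the uniform price.
Total revenue = 2 × $26,000 = $52,000.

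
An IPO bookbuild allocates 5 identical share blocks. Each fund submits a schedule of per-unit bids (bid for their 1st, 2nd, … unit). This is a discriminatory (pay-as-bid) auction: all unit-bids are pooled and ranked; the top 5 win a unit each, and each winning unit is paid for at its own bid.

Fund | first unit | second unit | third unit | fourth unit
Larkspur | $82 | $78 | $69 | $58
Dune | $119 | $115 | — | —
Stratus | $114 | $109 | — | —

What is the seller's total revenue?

All unit-bids, highest first — top 5: 119 (Dune-1), 115 (Dune-2), 114 (Stratus-1), 109 (Stratus-2), 82 (Larkspur-1)
Next rejected bid: $78 (not a price — pay-as-bid).
Each winning unit pays its own bid.
Revenue = 119 + 115 + 114 + 109 + 82 = $539.

Total revenue: $539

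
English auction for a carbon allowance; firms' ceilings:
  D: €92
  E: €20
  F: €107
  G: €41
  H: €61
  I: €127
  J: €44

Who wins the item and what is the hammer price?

Limits in order: 127 (I) > 107 (F) > 92 (D) > 61 (H) > 44 (J) > 41 (G) > …
F is the last rival to drop out, at €107; I remains and wins at that price.

I wins at €107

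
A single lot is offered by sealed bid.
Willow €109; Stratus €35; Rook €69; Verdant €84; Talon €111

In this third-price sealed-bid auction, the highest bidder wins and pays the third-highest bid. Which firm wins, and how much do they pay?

Third-price sealed-bid auction: the highest bidder wins and pays the third-highest bid.
Bids in order: 111 (Talon) > 109 (Willow) > 84 (Verdant) > 69 (Rook) > 35 (Stratus)
Talon wins; payment is bid #3 in the ranking = €84.

Talon pays €84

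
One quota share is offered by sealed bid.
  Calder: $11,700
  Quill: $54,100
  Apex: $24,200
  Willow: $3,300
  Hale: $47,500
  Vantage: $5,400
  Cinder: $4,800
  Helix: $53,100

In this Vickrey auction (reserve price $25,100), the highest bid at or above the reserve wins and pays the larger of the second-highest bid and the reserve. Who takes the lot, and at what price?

Bids ranked: 54,100 (Quill) > 53,100 (Helix) > 47,500 (Hale) > 24,200 (Apex) > 11,700 (Calder) > 5,400 (Vantage) > …
Highest eligible bid: Quill at $54,100.
Second-highest bid $53,100 exceeds the reserve $25,100 → payment $53,100.

Quill pays $53,100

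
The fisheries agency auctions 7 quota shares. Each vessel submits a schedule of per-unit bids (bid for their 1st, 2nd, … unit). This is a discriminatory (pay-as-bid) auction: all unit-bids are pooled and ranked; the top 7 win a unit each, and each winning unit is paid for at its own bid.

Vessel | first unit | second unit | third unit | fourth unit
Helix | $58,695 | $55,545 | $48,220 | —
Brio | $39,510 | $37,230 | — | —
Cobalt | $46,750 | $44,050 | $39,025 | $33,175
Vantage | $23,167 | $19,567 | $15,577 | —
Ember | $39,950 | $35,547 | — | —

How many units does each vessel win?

Brio 1, Cobalt 2, Ember 1, Helix 3

Merging the schedules and taking the best 7: 58,695 (Helix-1), 55,545 (Helix-2), 48,220 (Helix-3), 46,750 (Cobalt-1), 44,050 (Cobalt-2), 39,950 (Ember-1), 39,510 (Brio-1)
Next rejected bid: $39,025 (not a price — pay-as-bid).
Allocation: Brio 1, Cobalt 2, Ember 1, Helix 3.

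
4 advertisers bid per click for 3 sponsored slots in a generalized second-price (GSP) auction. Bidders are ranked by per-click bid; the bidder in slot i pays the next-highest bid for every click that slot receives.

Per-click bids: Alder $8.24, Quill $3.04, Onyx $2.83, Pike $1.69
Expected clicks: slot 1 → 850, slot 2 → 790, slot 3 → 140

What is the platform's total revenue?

Ranked by bid: $8.24 (Alder) > $3.04 (Quill) > $2.83 (Onyx) > $1.69 (Pike)
Slot 1: Alder pays $3.04 × 850 = $2584.00
Slot 2: Quill pays $2.83 × 790 = $2235.70
Slot 3: Onyx pays $1.69 × 140 = $236.60
Total = $5056.30

Total revenue: $5056.30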